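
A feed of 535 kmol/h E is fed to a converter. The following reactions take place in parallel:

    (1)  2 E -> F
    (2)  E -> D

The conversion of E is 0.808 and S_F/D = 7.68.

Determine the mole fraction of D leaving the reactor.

Conversion of E: E consumed = 0.808 × 535 = 432.3 kmol/h = 2ξ₁ + 1ξ₂.
Selectivity: 1ξ₁ / (1ξ₂) = 7.68 → ξ₁ = 7.68 ξ₂.
Substitute: (2·7.68 + 1) ξ₂ = 432.3 → ξ₂ = 26.42 kmol/h, ξ₁ = 202.9 kmol/h.
Outlet amounts (n = n₀ + Σ ν·ξ):
  E: 535 − 2(202.9) − 1(26.42) = 102.7
  F: 0 + 1(202.9) = 202.9
  D: 0 + 1(26.42) = 26.42
Total out = 332.1 kmol/h; y_D = 26.42 / 332.1 = 0.07957.

0.0796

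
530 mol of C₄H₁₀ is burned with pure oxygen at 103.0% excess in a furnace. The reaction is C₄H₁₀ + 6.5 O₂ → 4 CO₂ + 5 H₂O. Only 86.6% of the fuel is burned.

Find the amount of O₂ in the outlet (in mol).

Stoichiometric O₂ = 6.5 × 530 = 3445 mol; O₂ fed = 3445 × 2.030 = 6993 mol.
Fuel reacted = 0.866 × 530 → ξ = 459 mol.
Outlet (n = n₀ + ν ξ):
  C₄H₁₀: 530 − 1(459) = 71.02
  O₂: 6993 − 6.5(459) = 4010
  CO₂: 0 + 4(459) = 1836
  H₂O: 0 + 5(459) = 2295

4010 mol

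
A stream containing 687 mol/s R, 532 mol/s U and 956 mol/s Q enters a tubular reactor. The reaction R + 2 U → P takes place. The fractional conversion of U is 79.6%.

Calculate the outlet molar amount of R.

475 mol/s

U reacted = 0.796 × 532 = 423.5 mol/s; ν_U = −2, so ξ = 423.5/2 = 211.7 mol/s.
Outlet amounts (n = n₀ + ν ξ):
  R: 687 − 1(211.7) = 475.3
  U: 532 − 2(211.7) = 108.5
  P: 0 + 1(211.7) = 211.7
  Q: 956 (inert)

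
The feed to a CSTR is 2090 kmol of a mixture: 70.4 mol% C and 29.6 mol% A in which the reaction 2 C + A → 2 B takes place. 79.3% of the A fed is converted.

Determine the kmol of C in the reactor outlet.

A reacted = 0.793 × 618.6 = 490.6 kmol; ν_A = −1, so ξ = 490.6/1 = 490.6 kmol.
Outlet amounts (n = n₀ + ν ξ):
  C: 1471 − 2(490.6) = 490.2
  A: 618.6 − 1(490.6) = 128.1
  B: 0 + 2(490.6) = 981.2

490 kmol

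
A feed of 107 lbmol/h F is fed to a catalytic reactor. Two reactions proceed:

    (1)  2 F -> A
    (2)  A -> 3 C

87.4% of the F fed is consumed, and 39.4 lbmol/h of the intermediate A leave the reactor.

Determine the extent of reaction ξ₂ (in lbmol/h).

Conversion of F: F consumed = 2ξ₁ = 0.874 × 107 → ξ₁ = 46.76 lbmol/h.
A balance: n_A = 0 + 1ξ₁ − 1ξ₂ = 39.4 → ξ₂ = (1·46.76 − 39.4)/1 = 7.359 lbmol/h.
Outlet amounts (n = n₀ + Σ ν·ξ):
  F: 107 − 2(46.76) = 13.48
  A: 0 + 1(46.76) − 1(7.359) = 39.4
  C: 0 + 3(7.359) = 22.08

ξ₂ = 7.36 lbmol/h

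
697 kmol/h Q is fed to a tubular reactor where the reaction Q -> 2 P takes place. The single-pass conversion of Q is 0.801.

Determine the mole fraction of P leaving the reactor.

Q reacted = 0.801 × 697 = 558.3 kmol/h; ν_Q = −1, so ξ = 558.3/1 = 558.3 kmol/h.
Outlet amounts (n = n₀ + ν ξ):
  Q: 697 − 1(558.3) = 138.7
  P: 0 + 2(558.3) = 1117
Total out = 1255 kmol/h; y_P = 1117 / 1255 = 0.8895.

0.89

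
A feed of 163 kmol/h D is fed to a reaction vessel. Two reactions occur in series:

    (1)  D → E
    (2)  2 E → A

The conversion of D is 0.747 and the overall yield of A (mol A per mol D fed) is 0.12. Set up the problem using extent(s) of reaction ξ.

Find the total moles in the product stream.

Conversion of D: D consumed = 1ξ₁ = 0.747 × 163 → ξ₁ = 121.8 kmol/h.
Yield of A: 1ξ₂ / 163 = 0.12 → ξ₂ = 19.56 kmol/h.
Outlet amounts (n = n₀ + Σ ν·ξ):
  D: 163 − 1(121.8) = 41.24
  E: 0 + 1(121.8) − 2(19.56) = 82.64
  A: 0 + 1(19.56) = 19.56
Total out = 41.24 + 82.64 + 19.56 = 143.4 kmol/h.

143 kmol/h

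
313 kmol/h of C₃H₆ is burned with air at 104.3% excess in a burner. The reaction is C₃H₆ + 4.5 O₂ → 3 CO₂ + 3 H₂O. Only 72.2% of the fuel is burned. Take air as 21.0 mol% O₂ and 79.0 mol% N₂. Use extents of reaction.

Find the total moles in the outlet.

14100 kmol/h

Stoichiometric O₂ = 4.5 × 313 = 1408 kmol/h; O₂ fed = 1408 × 2.043 = 2878 kmol/h.
N₂ fed = 2878 × 79/21 = 10830 kmol/h.
Fuel reacted = 0.722 × 313 → ξ = 226 kmol/h.
Outlet (n = n₀ + ν ξ):
  C₃H₆: 313 − 1(226) = 87.01
  O₂: 2878 − 4.5(226) = 1861
  N₂: 10830 (inert)
  CO₂: 0 + 3(226) = 678
  H₂O: 0 + 3(226) = 678
Total out = 87.01 + 1861 + 10830 + 678 + 678 = 14130 kmol/h.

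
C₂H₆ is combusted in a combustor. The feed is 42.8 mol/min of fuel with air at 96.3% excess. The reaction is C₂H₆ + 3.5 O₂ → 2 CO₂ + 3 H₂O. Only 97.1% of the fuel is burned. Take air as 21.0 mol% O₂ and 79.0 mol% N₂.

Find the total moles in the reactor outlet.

1460 mol/min

Stoichiometric O₂ = 3.5 × 42.8 = 149.8 mol/min; O₂ fed = 149.8 × 1.963 = 294.1 mol/min.
N₂ fed = 294.1 × 79/21 = 1106 mol/min.
Fuel reacted = 0.971 × 42.8 → ξ = 41.56 mol/min.
Outlet (n = n₀ + ν ξ):
  C₂H₆: 42.8 − 1(41.56) = 1.241
  O₂: 294.1 − 3.5(41.56) = 148.6
  N₂: 1106 (inert)
  CO₂: 0 + 2(41.56) = 83.12
  H₂O: 0 + 3(41.56) = 124.7
Total out = 1.241 + 148.6 + 1106 + 83.12 + 124.7 = 1464 mol/min.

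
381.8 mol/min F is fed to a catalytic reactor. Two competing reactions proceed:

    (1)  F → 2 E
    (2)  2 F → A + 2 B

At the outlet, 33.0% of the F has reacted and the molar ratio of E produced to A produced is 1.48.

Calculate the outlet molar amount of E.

Conversion of F: F consumed = 0.33 × 381.8 = 126 mol/min = 1ξ₁ + 2ξ₂.
Selectivity: 2ξ₁ / (1ξ₂) = 1.48 → ξ₁ = 0.74 ξ₂.
Substitute: (1·0.74 + 2) ξ₂ = 126 → ξ₂ = 45.98 mol/min, ξ₁ = 34.03 mol/min.
Outlet amounts (n = n₀ + Σ ν·ξ):
  F: 381.8 − 1(34.03) − 2(45.98) = 255.8
  E: 0 + 2(34.03) = 68.06
  A: 0 + 1(45.98) = 45.98
  B: 0 + 2(45.98) = 91.97

68.1 mol/min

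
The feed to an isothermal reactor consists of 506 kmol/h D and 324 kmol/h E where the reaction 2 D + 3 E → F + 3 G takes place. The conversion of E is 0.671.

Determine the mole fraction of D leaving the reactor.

0.477

E reacted = 0.671 × 324 = 217.4 kmol/h; ν_E = −3, so ξ = 217.4/3 = 72.47 kmol/h.
Outlet amounts (n = n₀ + ν ξ):
  D: 506 − 2(72.47) = 361.1
  E: 324 − 3(72.47) = 106.6
  F: 0 + 1(72.47) = 72.47
  G: 0 + 3(72.47) = 217.4
Total out = 757.5 kmol/h; y_D = 361.1 / 757.5 = 0.4766.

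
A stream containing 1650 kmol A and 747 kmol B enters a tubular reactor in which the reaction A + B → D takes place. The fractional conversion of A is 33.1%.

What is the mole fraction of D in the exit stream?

0.295

A reacted = 0.331 × 1650 = 546.1 kmol; ν_A = −1, so ξ = 546.1/1 = 546.1 kmol.
Outlet amounts (n = n₀ + ν ξ):
  A: 1650 − 1(546.1) = 1104
  B: 747 − 1(546.1) = 200.9
  D: 0 + 1(546.1) = 546.1
Total out = 1851 kmol; y_D = 546.1 / 1851 = 0.2951.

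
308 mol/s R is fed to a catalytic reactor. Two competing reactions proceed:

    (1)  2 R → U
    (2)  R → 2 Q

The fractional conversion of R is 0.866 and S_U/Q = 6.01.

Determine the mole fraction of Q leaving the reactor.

Conversion of R: R consumed = 0.866 × 308 = 266.7 mol/s = 2ξ₁ + 1ξ₂.
Selectivity: 1ξ₁ / (2ξ₂) = 6.01 → ξ₁ = 12.02 ξ₂.
Substitute: (2·12.02 + 1) ξ₂ = 266.7 → ξ₂ = 10.65 mol/s, ξ₁ = 128 mol/s.
Outlet amounts (n = n₀ + Σ ν·ξ):
  R: 308 − 2(128) − 1(10.65) = 41.27
  U: 0 + 1(128) = 128
  Q: 0 + 2(10.65) = 21.3
Total out = 190.6 mol/s; y_Q = 21.3 / 190.6 = 0.1118.

0.112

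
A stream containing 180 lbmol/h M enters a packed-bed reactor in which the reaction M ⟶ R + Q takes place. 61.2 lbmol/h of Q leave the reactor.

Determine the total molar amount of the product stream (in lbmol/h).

241 lbmol/h

For Q: n = n₀ + 1ξ → 61.2 = 0 + 1ξ, giving ξ = 61.2 lbmol/h.
Outlet amounts (n = n₀ + ν ξ):
  M: 180 − 1(61.2) = 118.8
  R: 0 + 1(61.2) = 61.2
  Q: 0 + 1(61.2) = 61.2
Total out = 118.8 + 61.2 + 61.2 = 241.2 lbmol/h.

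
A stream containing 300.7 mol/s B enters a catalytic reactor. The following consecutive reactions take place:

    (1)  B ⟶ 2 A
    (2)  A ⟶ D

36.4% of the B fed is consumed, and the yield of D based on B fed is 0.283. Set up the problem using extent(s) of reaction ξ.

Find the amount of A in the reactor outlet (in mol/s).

134 mol/s

Conversion of B: B consumed = 1ξ₁ = 0.364 × 300.7 → ξ₁ = 109.5 mol/s.
Yield of D: 1ξ₂ / 300.7 = 0.283 → ξ₂ = 85.1 mol/s.
Outlet amounts (n = n₀ + Σ ν·ξ):
  B: 300.7 − 1(109.5) = 191.2
  A: 0 + 2(109.5) − 1(85.1) = 133.8
  D: 0 + 1(85.1) = 85.1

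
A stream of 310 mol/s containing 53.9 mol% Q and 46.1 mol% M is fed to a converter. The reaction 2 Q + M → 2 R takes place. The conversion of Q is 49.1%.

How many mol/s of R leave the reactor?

82 mol/s

Q reacted = 0.491 × 167.1 = 82.04 mol/s; ν_Q = −2, so ξ = 82.04/2 = 41.02 mol/s.
Outlet amounts (n = n₀ + ν ξ):
  Q: 167.1 − 2(41.02) = 85.05
  M: 142.9 − 1(41.02) = 101.9
  R: 0 + 2(41.02) = 82.04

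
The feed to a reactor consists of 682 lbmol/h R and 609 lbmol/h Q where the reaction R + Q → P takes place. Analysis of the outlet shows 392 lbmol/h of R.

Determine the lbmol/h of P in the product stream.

For R: n = n₀ − 1ξ → 392 = 682 − 1ξ, giving ξ = 290 lbmol/h.
Outlet amounts (n = n₀ + ν ξ):
  R: 682 − 1(290) = 392
  Q: 609 − 1(290) = 319
  P: 0 + 1(290) = 290

290 lbmol/h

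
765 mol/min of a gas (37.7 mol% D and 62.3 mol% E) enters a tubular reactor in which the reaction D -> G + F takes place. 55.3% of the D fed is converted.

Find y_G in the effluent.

D reacted = 0.553 × 288.4 = 159.5 mol/min; ν_D = −1, so ξ = 159.5/1 = 159.5 mol/min.
Outlet amounts (n = n₀ + ν ξ):
  D: 288.4 − 1(159.5) = 128.9
  G: 0 + 1(159.5) = 159.5
  F: 0 + 1(159.5) = 159.5
  E: 476.6 (inert)
Total out = 924.5 mol/min; y_G = 159.5 / 924.5 = 0.1725.

0.173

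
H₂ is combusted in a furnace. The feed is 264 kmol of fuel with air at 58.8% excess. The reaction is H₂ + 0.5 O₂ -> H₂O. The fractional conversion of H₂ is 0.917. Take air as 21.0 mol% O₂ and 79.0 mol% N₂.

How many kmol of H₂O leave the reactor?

242 kmol

Stoichiometric O₂ = 0.5 × 264 = 132 kmol; O₂ fed = 132 × 1.588 = 209.6 kmol.
N₂ fed = 209.6 × 79/21 = 788.6 kmol.
Fuel reacted = 0.917 × 264 → ξ = 242.1 kmol.
Outlet (n = n₀ + ν ξ):
  H₂: 264 − 1(242.1) = 21.91
  O₂: 209.6 − 0.5(242.1) = 88.57
  N₂: 788.6 (inert)
  H₂O: 0 + 1(242.1) = 242.1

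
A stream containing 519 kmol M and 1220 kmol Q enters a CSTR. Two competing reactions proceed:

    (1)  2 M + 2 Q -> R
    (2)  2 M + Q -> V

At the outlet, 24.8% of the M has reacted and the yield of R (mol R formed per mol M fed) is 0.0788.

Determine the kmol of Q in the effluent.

Yield of R: 1ξ₁ / 519 = 0.0788 → ξ₁ = 40.9 kmol.
Conversion of M: 2ξ₁ + 2ξ₂ = 0.248 × 519 = 128.7 → ξ₂ = 23.46 kmol.
Outlet amounts (n = n₀ + Σ ν·ξ):
  M: 519 − 2(40.9) − 2(23.46) = 390.3
  Q: 1220 − 2(40.9) − 1(23.46) = 1115
  R: 0 + 1(40.9) = 40.9
  V: 0 + 1(23.46) = 23.46

1110 kmol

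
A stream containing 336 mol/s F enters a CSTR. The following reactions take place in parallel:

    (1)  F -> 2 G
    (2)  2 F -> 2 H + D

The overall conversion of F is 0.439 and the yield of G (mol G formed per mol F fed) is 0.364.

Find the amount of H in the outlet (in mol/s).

Yield of G: 2ξ₁ / 336 = 0.364 → ξ₁ = 61.15 mol/s.
Conversion of F: 1ξ₁ + 2ξ₂ = 0.439 × 336 = 147.5 → ξ₂ = 43.18 mol/s.
Outlet amounts (n = n₀ + Σ ν·ξ):
  F: 336 − 1(61.15) − 2(43.18) = 188.5
  G: 0 + 2(61.15) = 122.3
  H: 0 + 2(43.18) = 86.35
  D: 0 + 1(43.18) = 43.18

86.4 mol/s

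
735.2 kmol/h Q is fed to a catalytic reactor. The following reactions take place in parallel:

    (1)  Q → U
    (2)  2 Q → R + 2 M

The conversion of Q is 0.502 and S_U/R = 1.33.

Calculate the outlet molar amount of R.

111 kmol/h

Conversion of Q: Q consumed = 0.502 × 735.2 = 369.1 kmol/h = 1ξ₁ + 2ξ₂.
Selectivity: 1ξ₁ / (1ξ₂) = 1.33 → ξ₁ = 1.33 ξ₂.
Substitute: (1·1.33 + 2) ξ₂ = 369.1 → ξ₂ = 110.8 kmol/h, ξ₁ = 147.4 kmol/h.
Outlet amounts (n = n₀ + Σ ν·ξ):
  Q: 735.2 − 1(147.4) − 2(110.8) = 366.1
  U: 0 + 1(147.4) = 147.4
  R: 0 + 1(110.8) = 110.8
  M: 0 + 2(110.8) = 221.7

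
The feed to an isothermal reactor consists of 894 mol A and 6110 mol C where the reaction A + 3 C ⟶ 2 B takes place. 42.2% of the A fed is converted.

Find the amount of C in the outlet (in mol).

4980 mol

A reacted = 0.422 × 894 = 377.3 mol; ν_A = −1, so ξ = 377.3/1 = 377.3 mol.
Outlet amounts (n = n₀ + ν ξ):
  A: 894 − 1(377.3) = 516.7
  C: 6110 − 3(377.3) = 4978
  B: 0 + 2(377.3) = 754.5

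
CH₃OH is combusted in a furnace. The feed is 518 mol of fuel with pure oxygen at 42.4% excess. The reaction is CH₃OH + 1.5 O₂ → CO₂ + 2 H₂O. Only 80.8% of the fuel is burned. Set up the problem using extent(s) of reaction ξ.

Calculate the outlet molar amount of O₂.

Stoichiometric O₂ = 1.5 × 518 = 777 mol; O₂ fed = 777 × 1.424 = 1106 mol.
Fuel reacted = 0.808 × 518 → ξ = 418.5 mol.
Outlet (n = n₀ + ν ξ):
  CH₃OH: 518 − 1(418.5) = 99.46
  O₂: 1106 − 1.5(418.5) = 478.6
  CO₂: 0 + 1(418.5) = 418.5
  H₂O: 0 + 2(418.5) = 837.1

479 mol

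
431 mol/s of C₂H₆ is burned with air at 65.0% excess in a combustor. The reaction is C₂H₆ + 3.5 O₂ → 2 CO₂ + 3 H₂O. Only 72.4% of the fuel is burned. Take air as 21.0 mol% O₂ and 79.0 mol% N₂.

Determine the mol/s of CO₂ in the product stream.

624 mol/s

Stoichiometric O₂ = 3.5 × 431 = 1508 mol/s; O₂ fed = 1508 × 1.650 = 2489 mol/s.
N₂ fed = 2489 × 79/21 = 9363 mol/s.
Fuel reacted = 0.724 × 431 → ξ = 312 mol/s.
Outlet (n = n₀ + ν ξ):
  C₂H₆: 431 − 1(312) = 119
  O₂: 2489 − 3.5(312) = 1397
  N₂: 9363 (inert)
  CO₂: 0 + 2(312) = 624.1
  H₂O: 0 + 3(312) = 936.1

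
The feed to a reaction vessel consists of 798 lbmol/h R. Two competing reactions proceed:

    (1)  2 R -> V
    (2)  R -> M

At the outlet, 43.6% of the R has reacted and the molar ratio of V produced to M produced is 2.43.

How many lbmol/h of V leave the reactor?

Conversion of R: R consumed = 0.436 × 798 = 347.9 lbmol/h = 2ξ₁ + 1ξ₂.
Selectivity: 1ξ₁ / (1ξ₂) = 2.43 → ξ₁ = 2.43 ξ₂.
Substitute: (2·2.43 + 1) ξ₂ = 347.9 → ξ₂ = 59.37 lbmol/h, ξ₁ = 144.3 lbmol/h.
Outlet amounts (n = n₀ + Σ ν·ξ):
  R: 798 − 2(144.3) − 1(59.37) = 450.1
  V: 0 + 1(144.3) = 144.3
  M: 0 + 1(59.37) = 59.37

144 lbmol/h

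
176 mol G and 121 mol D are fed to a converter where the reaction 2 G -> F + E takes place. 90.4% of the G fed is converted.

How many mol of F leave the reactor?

G reacted = 0.904 × 176 = 159.1 mol; ν_G = −2, so ξ = 159.1/2 = 79.55 mol.
Outlet amounts (n = n₀ + ν ξ):
  G: 176 − 2(79.55) = 16.9
  F: 0 + 1(79.55) = 79.55
  E: 0 + 1(79.55) = 79.55
  D: 121 (inert)

79.6 mol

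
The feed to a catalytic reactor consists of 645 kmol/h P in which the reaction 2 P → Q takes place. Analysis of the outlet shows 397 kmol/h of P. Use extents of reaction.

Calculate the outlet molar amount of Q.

For P: n = n₀ − 2ξ → 397 = 645 − 2ξ, giving ξ = 124 kmol/h.
Outlet amounts (n = n₀ + ν ξ):
  P: 645 − 2(124) = 397
  Q: 0 + 1(124) = 124

124 kmol/h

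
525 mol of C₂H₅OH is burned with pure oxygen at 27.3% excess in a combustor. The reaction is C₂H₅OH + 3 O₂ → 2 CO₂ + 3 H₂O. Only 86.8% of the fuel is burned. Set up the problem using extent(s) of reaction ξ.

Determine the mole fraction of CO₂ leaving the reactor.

0.305

Stoichiometric O₂ = 3 × 525 = 1575 mol; O₂ fed = 1575 × 1.273 = 2005 mol.
Fuel reacted = 0.868 × 525 → ξ = 455.7 mol.
Outlet (n = n₀ + ν ξ):
  C₂H₅OH: 525 − 1(455.7) = 69.3
  O₂: 2005 − 3(455.7) = 637.9
  CO₂: 0 + 2(455.7) = 911.4
  H₂O: 0 + 3(455.7) = 1367
Total out = 2986 mol; y_CO₂ = 911.4 / 2986 = 0.3053.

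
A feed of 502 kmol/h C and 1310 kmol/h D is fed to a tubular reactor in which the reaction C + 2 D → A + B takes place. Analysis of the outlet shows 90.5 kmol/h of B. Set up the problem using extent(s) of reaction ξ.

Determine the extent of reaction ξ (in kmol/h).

ξ = 90.5 kmol/h

For B: n = n₀ + 1ξ → 90.5 = 0 + 1ξ, giving ξ = 90.5 kmol/h.
Outlet amounts (n = n₀ + ν ξ):
  C: 502 − 1(90.5) = 411.5
  D: 1310 − 2(90.5) = 1129
  A: 0 + 1(90.5) = 90.5
  B: 0 + 1(90.5) = 90.5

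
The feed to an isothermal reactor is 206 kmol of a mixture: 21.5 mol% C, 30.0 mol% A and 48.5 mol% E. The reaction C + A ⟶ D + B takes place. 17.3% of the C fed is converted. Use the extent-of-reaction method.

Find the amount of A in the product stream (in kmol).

C reacted = 0.173 × 44.29 = 7.662 kmol; ν_C = −1, so ξ = 7.662/1 = 7.662 kmol.
Outlet amounts (n = n₀ + ν ξ):
  C: 44.29 − 1(7.662) = 36.63
  A: 61.8 − 1(7.662) = 54.14
  D: 0 + 1(7.662) = 7.662
  B: 0 + 1(7.662) = 7.662
  E: 99.91 (inert)

54.1 kmol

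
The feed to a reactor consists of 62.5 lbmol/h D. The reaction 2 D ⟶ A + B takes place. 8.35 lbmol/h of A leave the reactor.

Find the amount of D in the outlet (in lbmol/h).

45.8 lbmol/h

For A: n = n₀ + 1ξ → 8.35 = 0 + 1ξ, giving ξ = 8.35 lbmol/h.
Outlet amounts (n = n₀ + ν ξ):
  D: 62.5 − 2(8.35) = 45.8
  A: 0 + 1(8.35) = 8.35
  B: 0 + 1(8.35) = 8.35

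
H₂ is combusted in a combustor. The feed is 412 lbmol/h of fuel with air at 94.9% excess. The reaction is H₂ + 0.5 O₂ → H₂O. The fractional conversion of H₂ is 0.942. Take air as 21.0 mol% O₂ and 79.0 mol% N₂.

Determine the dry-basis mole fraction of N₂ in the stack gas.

Stoichiometric O₂ = 0.5 × 412 = 206 lbmol/h; O₂ fed = 206 × 1.949 = 401.5 lbmol/h.
N₂ fed = 401.5 × 79/21 = 1510 lbmol/h.
Fuel reacted = 0.942 × 412 → ξ = 388.1 lbmol/h.
Outlet (n = n₀ + ν ξ):
  H₂: 412 − 1(388.1) = 23.9
  O₂: 401.5 − 0.5(388.1) = 207.4
  N₂: 1510 (inert)
  H₂O: 0 + 1(388.1) = 388.1
Dry total = 1742 lbmol/h; y_N₂ (dry) = 1510 / 1742 = 0.8672.

0.867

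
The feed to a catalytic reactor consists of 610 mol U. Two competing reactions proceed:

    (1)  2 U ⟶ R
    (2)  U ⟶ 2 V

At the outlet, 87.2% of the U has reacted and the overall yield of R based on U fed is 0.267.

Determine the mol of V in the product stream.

Yield of R: 1ξ₁ / 610 = 0.267 → ξ₁ = 162.9 mol.
Conversion of U: 2ξ₁ + 1ξ₂ = 0.872 × 610 = 531.9 → ξ₂ = 206.2 mol.
Outlet amounts (n = n₀ + Σ ν·ξ):
  U: 610 − 2(162.9) − 1(206.2) = 78.08
  R: 0 + 1(162.9) = 162.9
  V: 0 + 2(206.2) = 412.4

412 mol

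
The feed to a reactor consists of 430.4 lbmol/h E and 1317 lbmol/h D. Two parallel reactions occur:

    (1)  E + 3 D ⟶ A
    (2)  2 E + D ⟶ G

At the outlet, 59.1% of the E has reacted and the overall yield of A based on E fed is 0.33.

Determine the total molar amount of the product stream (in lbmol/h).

Yield of A: 1ξ₁ / 430.4 = 0.33 → ξ₁ = 142 lbmol/h.
Conversion of E: 1ξ₁ + 2ξ₂ = 0.591 × 430.4 = 254.4 → ξ₂ = 56.17 lbmol/h.
Outlet amounts (n = n₀ + Σ ν·ξ):
  E: 430.4 − 1(142) − 2(56.17) = 176
  D: 1317 − 3(142) − 1(56.17) = 834.7
  A: 0 + 1(142) = 142
  G: 0 + 1(56.17) = 56.17
Total out = 176 + 834.7 + 142 + 56.17 = 1209 lbmol/h.

1210 lbmol/h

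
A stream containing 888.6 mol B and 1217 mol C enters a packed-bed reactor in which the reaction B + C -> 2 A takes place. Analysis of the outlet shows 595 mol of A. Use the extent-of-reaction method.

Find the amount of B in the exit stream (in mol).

For A: n = n₀ + 2ξ → 595 = 0 + 2ξ, giving ξ = 297.5 mol.
Outlet amounts (n = n₀ + ν ξ):
  B: 888.6 − 1(297.5) = 591.1
  C: 1217 − 1(297.5) = 919.5
  A: 0 + 2(297.5) = 595

591 mol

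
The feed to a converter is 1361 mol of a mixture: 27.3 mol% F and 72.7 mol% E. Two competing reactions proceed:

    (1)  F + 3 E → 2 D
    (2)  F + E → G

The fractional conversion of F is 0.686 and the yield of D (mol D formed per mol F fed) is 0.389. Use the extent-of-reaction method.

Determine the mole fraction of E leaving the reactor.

Yield of D: 2ξ₁ / 371.6 = 0.389 → ξ₁ = 72.27 mol.
Conversion of F: 1ξ₁ + 1ξ₂ = 0.686 × 371.6 = 254.9 → ξ₂ = 182.6 mol.
Outlet amounts (n = n₀ + Σ ν·ξ):
  F: 371.6 − 1(72.27) − 1(182.6) = 116.7
  E: 989.4 − 3(72.27) − 1(182.6) = 590
  D: 0 + 2(72.27) = 144.5
  G: 0 + 1(182.6) = 182.6
Total out = 1034 mol; y_E = 590 / 1034 = 0.5707.

0.571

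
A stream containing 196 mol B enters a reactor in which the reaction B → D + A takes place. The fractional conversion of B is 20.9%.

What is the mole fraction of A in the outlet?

0.173

B reacted = 0.209 × 196 = 40.96 mol; ν_B = −1, so ξ = 40.96/1 = 40.96 mol.
Outlet amounts (n = n₀ + ν ξ):
  B: 196 − 1(40.96) = 155
  D: 0 + 1(40.96) = 40.96
  A: 0 + 1(40.96) = 40.96
Total out = 237 mol; y_A = 40.96 / 237 = 0.1729.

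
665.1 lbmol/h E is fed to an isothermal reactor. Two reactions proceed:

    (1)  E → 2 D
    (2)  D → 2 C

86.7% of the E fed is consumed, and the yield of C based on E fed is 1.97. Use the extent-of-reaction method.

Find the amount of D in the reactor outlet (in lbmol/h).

Conversion of E: E consumed = 1ξ₁ = 0.867 × 665.1 → ξ₁ = 576.6 lbmol/h.
Yield of C: 2ξ₂ / 665.1 = 1.97 → ξ₂ = 655.1 lbmol/h.
Outlet amounts (n = n₀ + Σ ν·ξ):
  E: 665.1 − 1(576.6) = 88.46
  D: 0 + 2(576.6) − 1(655.1) = 498.2
  C: 0 + 2(655.1) = 1310

498 lbmol/h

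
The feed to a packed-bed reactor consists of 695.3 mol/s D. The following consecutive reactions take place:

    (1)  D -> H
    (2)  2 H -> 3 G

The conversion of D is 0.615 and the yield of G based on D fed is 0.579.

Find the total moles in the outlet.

829 mol/s

Conversion of D: D consumed = 1ξ₁ = 0.615 × 695.3 → ξ₁ = 427.6 mol/s.
Yield of G: 3ξ₂ / 695.3 = 0.579 → ξ₂ = 134.2 mol/s.
Outlet amounts (n = n₀ + Σ ν·ξ):
  D: 695.3 − 1(427.6) = 267.7
  H: 0 + 1(427.6) − 2(134.2) = 159.2
  G: 0 + 3(134.2) = 402.6
Total out = 267.7 + 159.2 + 402.6 = 829.5 mol/s.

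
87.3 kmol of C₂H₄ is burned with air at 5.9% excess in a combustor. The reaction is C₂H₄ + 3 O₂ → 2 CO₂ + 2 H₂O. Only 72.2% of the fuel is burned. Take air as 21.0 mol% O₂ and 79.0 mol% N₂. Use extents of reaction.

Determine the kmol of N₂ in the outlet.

1040 kmol

Stoichiometric O₂ = 3 × 87.3 = 261.9 kmol; O₂ fed = 261.9 × 1.059 = 277.4 kmol.
N₂ fed = 277.4 × 79/21 = 1043 kmol.
Fuel reacted = 0.722 × 87.3 → ξ = 63.03 kmol.
Outlet (n = n₀ + ν ξ):
  C₂H₄: 87.3 − 1(63.03) = 24.27
  O₂: 277.4 − 3(63.03) = 88.26
  N₂: 1043 (inert)
  CO₂: 0 + 2(63.03) = 126.1
  H₂O: 0 + 2(63.03) = 126.1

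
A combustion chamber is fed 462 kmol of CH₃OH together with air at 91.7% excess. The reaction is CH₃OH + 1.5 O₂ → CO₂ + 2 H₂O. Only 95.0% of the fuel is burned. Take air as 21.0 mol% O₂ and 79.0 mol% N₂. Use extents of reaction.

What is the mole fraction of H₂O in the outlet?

0.125

Stoichiometric O₂ = 1.5 × 462 = 693 kmol; O₂ fed = 693 × 1.917 = 1328 kmol.
N₂ fed = 1328 × 79/21 = 4998 kmol.
Fuel reacted = 0.95 × 462 → ξ = 438.9 kmol.
Outlet (n = n₀ + ν ξ):
  CH₃OH: 462 − 1(438.9) = 23.1
  O₂: 1328 − 1.5(438.9) = 670.1
  N₂: 4998 (inert)
  CO₂: 0 + 1(438.9) = 438.9
  H₂O: 0 + 2(438.9) = 877.8
Total out = 7008 kmol; y_H₂O = 877.8 / 7008 = 0.1253.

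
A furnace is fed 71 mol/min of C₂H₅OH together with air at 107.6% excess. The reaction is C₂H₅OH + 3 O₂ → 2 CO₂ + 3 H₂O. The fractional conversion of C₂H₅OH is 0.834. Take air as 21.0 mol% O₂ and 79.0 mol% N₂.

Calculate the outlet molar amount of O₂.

265 mol/min

Stoichiometric O₂ = 3 × 71 = 213 mol/min; O₂ fed = 213 × 2.076 = 442.2 mol/min.
N₂ fed = 442.2 × 79/21 = 1663 mol/min.
Fuel reacted = 0.834 × 71 → ξ = 59.21 mol/min.
Outlet (n = n₀ + ν ξ):
  C₂H₅OH: 71 − 1(59.21) = 11.79
  O₂: 442.2 − 3(59.21) = 264.5
  N₂: 1663 (inert)
  CO₂: 0 + 2(59.21) = 118.4
  H₂O: 0 + 3(59.21) = 177.6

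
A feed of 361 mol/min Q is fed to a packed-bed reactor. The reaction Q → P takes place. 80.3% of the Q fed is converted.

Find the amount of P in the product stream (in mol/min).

290 mol/min

Q reacted = 0.803 × 361 = 289.9 mol/min; ν_Q = −1, so ξ = 289.9/1 = 289.9 mol/min.
Outlet amounts (n = n₀ + ν ξ):
  Q: 361 − 1(289.9) = 71.12
  P: 0 + 1(289.9) = 289.9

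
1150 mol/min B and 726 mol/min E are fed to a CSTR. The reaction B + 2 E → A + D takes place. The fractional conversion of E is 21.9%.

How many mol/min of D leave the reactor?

E reacted = 0.219 × 726 = 159 mol/min; ν_E = −2, so ξ = 159/2 = 79.5 mol/min.
Outlet amounts (n = n₀ + ν ξ):
  B: 1150 − 1(79.5) = 1071
  E: 726 − 2(79.5) = 567
  A: 0 + 1(79.5) = 79.5
  D: 0 + 1(79.5) = 79.5

79.5 mol/min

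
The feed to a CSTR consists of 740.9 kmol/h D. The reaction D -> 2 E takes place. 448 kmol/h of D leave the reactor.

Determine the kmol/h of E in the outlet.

For D: n = n₀ − 1ξ → 448 = 740.9 − 1ξ, giving ξ = 292.9 kmol/h.
Outlet amounts (n = n₀ + ν ξ):
  D: 740.9 − 1(292.9) = 448
  E: 0 + 2(292.9) = 585.8

586 kmol/h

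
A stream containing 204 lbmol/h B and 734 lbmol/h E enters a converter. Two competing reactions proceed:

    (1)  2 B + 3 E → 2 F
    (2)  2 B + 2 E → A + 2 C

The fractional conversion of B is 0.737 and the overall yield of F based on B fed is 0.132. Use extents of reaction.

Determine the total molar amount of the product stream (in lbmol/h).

Yield of F: 2ξ₁ / 204 = 0.132 → ξ₁ = 13.46 lbmol/h.
Conversion of B: 2ξ₁ + 2ξ₂ = 0.737 × 204 = 150.3 → ξ₂ = 61.71 lbmol/h.
Outlet amounts (n = n₀ + Σ ν·ξ):
  B: 204 − 2(13.46) − 2(61.71) = 53.65
  E: 734 − 3(13.46) − 2(61.71) = 570.2
  F: 0 + 2(13.46) = 26.93
  A: 0 + 1(61.71) = 61.71
  C: 0 + 2(61.71) = 123.4
Total out = 53.65 + 570.2 + 26.93 + 61.71 + 123.4 = 835.9 lbmol/h.

836 lbmol/h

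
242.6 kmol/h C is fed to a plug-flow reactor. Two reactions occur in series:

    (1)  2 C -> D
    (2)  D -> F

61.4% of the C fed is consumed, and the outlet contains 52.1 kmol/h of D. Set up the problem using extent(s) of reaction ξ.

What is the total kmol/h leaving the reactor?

168 kmol/h

Conversion of C: C consumed = 2ξ₁ = 0.614 × 242.6 → ξ₁ = 74.48 kmol/h.
D balance: n_D = 0 + 1ξ₁ − 1ξ₂ = 52.1 → ξ₂ = (1·74.48 − 52.1)/1 = 22.38 kmol/h.
Outlet amounts (n = n₀ + Σ ν·ξ):
  C: 242.6 − 2(74.48) = 93.64
  D: 0 + 1(74.48) − 1(22.38) = 52.1
  F: 0 + 1(22.38) = 22.38
Total out = 93.64 + 52.1 + 22.38 = 168.1 kmol/h.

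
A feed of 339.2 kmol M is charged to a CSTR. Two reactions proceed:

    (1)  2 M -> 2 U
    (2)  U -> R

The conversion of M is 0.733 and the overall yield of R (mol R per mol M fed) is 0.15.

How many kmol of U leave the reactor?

Conversion of M: M consumed = 2ξ₁ = 0.733 × 339.2 → ξ₁ = 124.3 kmol.
Yield of R: 1ξ₂ / 339.2 = 0.15 → ξ₂ = 50.88 kmol.
Outlet amounts (n = n₀ + Σ ν·ξ):
  M: 339.2 − 2(124.3) = 90.57
  U: 0 + 2(124.3) − 1(50.88) = 197.8
  R: 0 + 1(50.88) = 50.88

198 kmol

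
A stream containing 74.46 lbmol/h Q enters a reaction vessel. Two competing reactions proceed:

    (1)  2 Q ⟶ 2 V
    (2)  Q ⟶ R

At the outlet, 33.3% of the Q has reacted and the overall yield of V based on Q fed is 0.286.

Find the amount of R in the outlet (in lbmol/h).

3.5 lbmol/h

Yield of V: 2ξ₁ / 74.46 = 0.286 → ξ₁ = 10.65 lbmol/h.
Conversion of Q: 2ξ₁ + 1ξ₂ = 0.333 × 74.46 = 24.8 → ξ₂ = 3.5 lbmol/h.
Outlet amounts (n = n₀ + Σ ν·ξ):
  Q: 74.46 − 2(10.65) − 1(3.5) = 49.66
  V: 0 + 2(10.65) = 21.3
  R: 0 + 1(3.5) = 3.5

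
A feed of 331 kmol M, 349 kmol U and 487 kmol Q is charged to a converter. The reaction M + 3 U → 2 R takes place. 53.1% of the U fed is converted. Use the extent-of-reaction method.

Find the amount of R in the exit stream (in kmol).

U reacted = 0.531 × 349 = 185.3 kmol; ν_U = −3, so ξ = 185.3/3 = 61.77 kmol.
Outlet amounts (n = n₀ + ν ξ):
  M: 331 − 1(61.77) = 269.2
  U: 349 − 3(61.77) = 163.7
  R: 0 + 2(61.77) = 123.5
  Q: 487 (inert)

124 kmol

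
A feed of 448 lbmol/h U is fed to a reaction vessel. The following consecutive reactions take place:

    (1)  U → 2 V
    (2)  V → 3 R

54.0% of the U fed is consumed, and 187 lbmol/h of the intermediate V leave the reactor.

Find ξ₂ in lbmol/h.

Conversion of U: U consumed = 1ξ₁ = 0.54 × 448 → ξ₁ = 241.9 lbmol/h.
V balance: n_V = 0 + 2ξ₁ − 1ξ₂ = 187 → ξ₂ = (2·241.9 − 187)/1 = 296.8 lbmol/h.
Outlet amounts (n = n₀ + Σ ν·ξ):
  U: 448 − 1(241.9) = 206.1
  V: 0 + 2(241.9) − 1(296.8) = 187
  R: 0 + 3(296.8) = 890.5

ξ₂ = 297 lbmol/h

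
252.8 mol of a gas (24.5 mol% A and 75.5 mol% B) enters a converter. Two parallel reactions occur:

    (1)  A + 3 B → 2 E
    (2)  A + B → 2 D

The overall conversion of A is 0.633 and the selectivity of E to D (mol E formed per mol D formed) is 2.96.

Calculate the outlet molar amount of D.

19.8 mol

Conversion of A: A consumed = 0.633 × 61.94 = 39.21 mol = 1ξ₁ + 1ξ₂.
Selectivity: 2ξ₁ / (2ξ₂) = 2.96 → ξ₁ = 2.96 ξ₂.
Substitute: (1·2.96 + 1) ξ₂ = 39.21 → ξ₂ = 9.9 mol, ξ₁ = 29.31 mol.
Outlet amounts (n = n₀ + Σ ν·ξ):
  A: 61.94 − 1(29.31) − 1(9.9) = 22.73
  B: 190.9 − 3(29.31) − 1(9.9) = 93.05
  E: 0 + 2(29.31) = 58.61
  D: 0 + 2(9.9) = 19.8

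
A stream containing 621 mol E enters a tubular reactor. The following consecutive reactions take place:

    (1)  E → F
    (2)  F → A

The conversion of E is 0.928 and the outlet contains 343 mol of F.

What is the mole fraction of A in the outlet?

Conversion of E: E consumed = 1ξ₁ = 0.928 × 621 → ξ₁ = 576.3 mol.
F balance: n_F = 0 + 1ξ₁ − 1ξ₂ = 343 → ξ₂ = (1·576.3 − 343)/1 = 233.3 mol.
Outlet amounts (n = n₀ + Σ ν·ξ):
  E: 621 − 1(576.3) = 44.71
  F: 0 + 1(576.3) − 1(233.3) = 343
  A: 0 + 1(233.3) = 233.3
Total out = 621 mol; y_A = 233.3 / 621 = 0.3757.

0.376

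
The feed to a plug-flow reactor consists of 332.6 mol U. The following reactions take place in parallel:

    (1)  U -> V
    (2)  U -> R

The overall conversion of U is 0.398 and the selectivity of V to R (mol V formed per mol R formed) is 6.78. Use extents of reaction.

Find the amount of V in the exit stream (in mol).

Conversion of U: U consumed = 0.398 × 332.6 = 132.4 mol = 1ξ₁ + 1ξ₂.
Selectivity: 1ξ₁ / (1ξ₂) = 6.78 → ξ₁ = 6.78 ξ₂.
Substitute: (1·6.78 + 1) ξ₂ = 132.4 → ξ₂ = 17.01 mol, ξ₁ = 115.4 mol.
Outlet amounts (n = n₀ + Σ ν·ξ):
  U: 332.6 − 1(115.4) − 1(17.01) = 200.2
  V: 0 + 1(115.4) = 115.4
  R: 0 + 1(17.01) = 17.01

115 mol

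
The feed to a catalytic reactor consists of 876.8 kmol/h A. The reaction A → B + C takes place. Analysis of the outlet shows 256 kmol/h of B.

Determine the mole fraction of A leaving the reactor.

0.548

For B: n = n₀ + 1ξ → 256 = 0 + 1ξ, giving ξ = 256 kmol/h.
Outlet amounts (n = n₀ + ν ξ):
  A: 876.8 − 1(256) = 620.8
  B: 0 + 1(256) = 256
  C: 0 + 1(256) = 256
Total out = 1133 kmol/h; y_A = 620.8 / 1133 = 0.548.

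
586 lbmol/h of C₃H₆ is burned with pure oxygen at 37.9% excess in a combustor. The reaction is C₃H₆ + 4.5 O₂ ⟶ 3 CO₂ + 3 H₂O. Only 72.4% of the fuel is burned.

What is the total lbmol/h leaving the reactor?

Stoichiometric O₂ = 4.5 × 586 = 2637 lbmol/h; O₂ fed = 2637 × 1.379 = 3636 lbmol/h.
Fuel reacted = 0.724 × 586 → ξ = 424.3 lbmol/h.
Outlet (n = n₀ + ν ξ):
  C₃H₆: 586 − 1(424.3) = 161.7
  O₂: 3636 − 4.5(424.3) = 1727
  CO₂: 0 + 3(424.3) = 1273
  H₂O: 0 + 3(424.3) = 1273
Total out = 161.7 + 1727 + 1273 + 1273 = 4435 lbmol/h.

4430 lbmol/h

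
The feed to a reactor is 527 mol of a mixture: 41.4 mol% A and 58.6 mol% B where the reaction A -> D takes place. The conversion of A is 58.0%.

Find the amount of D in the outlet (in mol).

127 mol

A reacted = 0.58 × 218.2 = 126.5 mol; ν_A = −1, so ξ = 126.5/1 = 126.5 mol.
Outlet amounts (n = n₀ + ν ξ):
  A: 218.2 − 1(126.5) = 91.63
  D: 0 + 1(126.5) = 126.5
  B: 308.8 (inert)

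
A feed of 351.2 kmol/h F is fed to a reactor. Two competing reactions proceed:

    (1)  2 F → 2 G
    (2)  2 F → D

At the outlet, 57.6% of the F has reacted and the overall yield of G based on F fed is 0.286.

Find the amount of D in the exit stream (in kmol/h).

50.9 kmol/h

Yield of G: 2ξ₁ / 351.2 = 0.286 → ξ₁ = 50.22 kmol/h.
Conversion of F: 2ξ₁ + 2ξ₂ = 0.576 × 351.2 = 202.3 → ξ₂ = 50.92 kmol/h.
Outlet amounts (n = n₀ + Σ ν·ξ):
  F: 351.2 − 2(50.22) − 2(50.92) = 148.9
  G: 0 + 2(50.22) = 100.4
  D: 0 + 1(50.92) = 50.92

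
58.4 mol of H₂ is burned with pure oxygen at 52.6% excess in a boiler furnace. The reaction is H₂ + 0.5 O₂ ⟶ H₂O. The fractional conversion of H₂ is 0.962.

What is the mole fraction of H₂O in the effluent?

Stoichiometric O₂ = 0.5 × 58.4 = 29.2 mol; O₂ fed = 29.2 × 1.526 = 44.56 mol.
Fuel reacted = 0.962 × 58.4 → ξ = 56.18 mol.
Outlet (n = n₀ + ν ξ):
  H₂: 58.4 − 1(56.18) = 2.219
  O₂: 44.56 − 0.5(56.18) = 16.47
  H₂O: 0 + 1(56.18) = 56.18
Total out = 74.87 mol; y_H₂O = 56.18 / 74.87 = 0.7504.

0.75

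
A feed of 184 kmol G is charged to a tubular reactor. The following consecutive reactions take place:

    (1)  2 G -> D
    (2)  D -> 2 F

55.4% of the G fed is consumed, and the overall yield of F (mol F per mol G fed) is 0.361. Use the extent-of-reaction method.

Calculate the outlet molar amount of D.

Conversion of G: G consumed = 2ξ₁ = 0.554 × 184 → ξ₁ = 50.97 kmol.
Yield of F: 2ξ₂ / 184 = 0.361 → ξ₂ = 33.21 kmol.
Outlet amounts (n = n₀ + Σ ν·ξ):
  G: 184 − 2(50.97) = 82.06
  D: 0 + 1(50.97) − 1(33.21) = 17.76
  F: 0 + 2(33.21) = 66.42

17.8 kmol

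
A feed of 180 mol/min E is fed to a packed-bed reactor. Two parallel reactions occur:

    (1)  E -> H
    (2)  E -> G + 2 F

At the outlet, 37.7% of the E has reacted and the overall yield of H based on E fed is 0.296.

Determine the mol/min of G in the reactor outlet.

Yield of H: 1ξ₁ / 180 = 0.296 → ξ₁ = 53.28 mol/min.
Conversion of E: 1ξ₁ + 1ξ₂ = 0.377 × 180 = 67.86 → ξ₂ = 14.58 mol/min.
Outlet amounts (n = n₀ + Σ ν·ξ):
  E: 180 − 1(53.28) − 1(14.58) = 112.1
  H: 0 + 1(53.28) = 53.28
  G: 0 + 1(14.58) = 14.58
  F: 0 + 2(14.58) = 29.16

14.6 mol/min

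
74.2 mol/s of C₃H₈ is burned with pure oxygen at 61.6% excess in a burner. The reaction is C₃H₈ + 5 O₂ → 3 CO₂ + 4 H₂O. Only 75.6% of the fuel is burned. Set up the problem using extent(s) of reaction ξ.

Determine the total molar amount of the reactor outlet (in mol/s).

Stoichiometric O₂ = 5 × 74.2 = 371 mol/s; O₂ fed = 371 × 1.616 = 599.5 mol/s.
Fuel reacted = 0.756 × 74.2 → ξ = 56.1 mol/s.
Outlet (n = n₀ + ν ξ):
  C₃H₈: 74.2 − 1(56.1) = 18.1
  O₂: 599.5 − 5(56.1) = 319.1
  CO₂: 0 + 3(56.1) = 168.3
  H₂O: 0 + 4(56.1) = 224.4
Total out = 18.1 + 319.1 + 168.3 + 224.4 = 729.8 mol/s.

730 mol/s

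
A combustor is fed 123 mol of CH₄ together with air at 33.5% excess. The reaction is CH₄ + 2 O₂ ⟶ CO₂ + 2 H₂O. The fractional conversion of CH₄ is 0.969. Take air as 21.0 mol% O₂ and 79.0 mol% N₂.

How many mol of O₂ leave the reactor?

90 mol

Stoichiometric O₂ = 2 × 123 = 246 mol; O₂ fed = 246 × 1.335 = 328.4 mol.
N₂ fed = 328.4 × 79/21 = 1235 mol.
Fuel reacted = 0.969 × 123 → ξ = 119.2 mol.
Outlet (n = n₀ + ν ξ):
  CH₄: 123 − 1(119.2) = 3.813
  O₂: 328.4 − 2(119.2) = 90.04
  N₂: 1235 (inert)
  CO₂: 0 + 1(119.2) = 119.2
  H₂O: 0 + 2(119.2) = 238.4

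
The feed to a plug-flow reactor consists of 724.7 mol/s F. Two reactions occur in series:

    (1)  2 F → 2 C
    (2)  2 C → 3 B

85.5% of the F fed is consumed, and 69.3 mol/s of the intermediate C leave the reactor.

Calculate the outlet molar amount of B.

Conversion of F: F consumed = 2ξ₁ = 0.855 × 724.7 → ξ₁ = 309.8 mol/s.
C balance: n_C = 0 + 2ξ₁ − 2ξ₂ = 69.3 → ξ₂ = (2·309.8 − 69.3)/2 = 275.2 mol/s.
Outlet amounts (n = n₀ + Σ ν·ξ):
  F: 724.7 − 2(309.8) = 105.1
  C: 0 + 2(309.8) − 2(275.2) = 69.3
  B: 0 + 3(275.2) = 825.5

825 mol/s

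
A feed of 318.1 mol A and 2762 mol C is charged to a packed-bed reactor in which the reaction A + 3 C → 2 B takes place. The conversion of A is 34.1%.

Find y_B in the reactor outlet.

0.0758

A reacted = 0.341 × 318.1 = 108.5 mol; ν_A = −1, so ξ = 108.5/1 = 108.5 mol.
Outlet amounts (n = n₀ + ν ξ):
  A: 318.1 − 1(108.5) = 209.6
  C: 2762 − 3(108.5) = 2437
  B: 0 + 2(108.5) = 216.9
Total out = 2863 mol; y_B = 216.9 / 2863 = 0.07577.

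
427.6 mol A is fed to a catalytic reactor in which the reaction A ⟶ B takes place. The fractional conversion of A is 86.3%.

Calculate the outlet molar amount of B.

369 mol

A reacted = 0.863 × 427.6 = 369 mol; ν_A = −1, so ξ = 369/1 = 369 mol.
Outlet amounts (n = n₀ + ν ξ):
  A: 427.6 − 1(369) = 58.58
  B: 0 + 1(369) = 369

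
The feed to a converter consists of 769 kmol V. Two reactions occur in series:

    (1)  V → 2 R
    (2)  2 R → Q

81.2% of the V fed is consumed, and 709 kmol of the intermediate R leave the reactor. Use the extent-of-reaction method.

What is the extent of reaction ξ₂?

ξ₂ = 270 kmol

Conversion of V: V consumed = 1ξ₁ = 0.812 × 769 → ξ₁ = 624.4 kmol.
R balance: n_R = 0 + 2ξ₁ − 2ξ₂ = 709 → ξ₂ = (2·624.4 − 709)/2 = 269.9 kmol.
Outlet amounts (n = n₀ + Σ ν·ξ):
  V: 769 − 1(624.4) = 144.6
  R: 0 + 2(624.4) − 2(269.9) = 709
  Q: 0 + 1(269.9) = 269.9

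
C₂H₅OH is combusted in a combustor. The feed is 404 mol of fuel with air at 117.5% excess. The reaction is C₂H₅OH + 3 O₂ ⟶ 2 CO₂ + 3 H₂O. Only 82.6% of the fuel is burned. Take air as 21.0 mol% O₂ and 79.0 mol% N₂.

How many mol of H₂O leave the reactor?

1000 mol

Stoichiometric O₂ = 3 × 404 = 1212 mol; O₂ fed = 1212 × 2.175 = 2636 mol.
N₂ fed = 2636 × 79/21 = 9917 mol.
Fuel reacted = 0.826 × 404 → ξ = 333.7 mol.
Outlet (n = n₀ + ν ξ):
  C₂H₅OH: 404 − 1(333.7) = 70.3
  O₂: 2636 − 3(333.7) = 1635
  N₂: 9917 (inert)
  CO₂: 0 + 2(333.7) = 667.4
  H₂O: 0 + 3(333.7) = 1001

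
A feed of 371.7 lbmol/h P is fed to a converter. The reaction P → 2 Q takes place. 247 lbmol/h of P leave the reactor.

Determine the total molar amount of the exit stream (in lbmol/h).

496 lbmol/h

For P: n = n₀ − 1ξ → 247 = 371.7 − 1ξ, giving ξ = 124.7 lbmol/h.
Outlet amounts (n = n₀ + ν ξ):
  P: 371.7 − 1(124.7) = 247
  Q: 0 + 2(124.7) = 249.4
Total out = 247 + 249.4 = 496.4 lbmol/h.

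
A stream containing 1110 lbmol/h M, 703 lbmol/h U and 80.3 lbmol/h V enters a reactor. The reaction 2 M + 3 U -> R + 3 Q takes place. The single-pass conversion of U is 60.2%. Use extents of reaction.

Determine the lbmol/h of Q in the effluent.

423 lbmol/h

U reacted = 0.602 × 703 = 423.2 lbmol/h; ν_U = −3, so ξ = 423.2/3 = 141.1 lbmol/h.
Outlet amounts (n = n₀ + ν ξ):
  M: 1110 − 2(141.1) = 827.9
  U: 703 − 3(141.1) = 279.8
  R: 0 + 1(141.1) = 141.1
  Q: 0 + 3(141.1) = 423.2
  V: 80.3 (inert)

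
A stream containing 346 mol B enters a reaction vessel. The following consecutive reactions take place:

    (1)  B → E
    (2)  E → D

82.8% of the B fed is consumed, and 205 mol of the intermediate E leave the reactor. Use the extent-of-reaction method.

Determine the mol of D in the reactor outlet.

Conversion of B: B consumed = 1ξ₁ = 0.828 × 346 → ξ₁ = 286.5 mol.
E balance: n_E = 0 + 1ξ₁ − 1ξ₂ = 205 → ξ₂ = (1·286.5 − 205)/1 = 81.49 mol.
Outlet amounts (n = n₀ + Σ ν·ξ):
  B: 346 − 1(286.5) = 59.51
  E: 0 + 1(286.5) − 1(81.49) = 205
  D: 0 + 1(81.49) = 81.49

81.5 mol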